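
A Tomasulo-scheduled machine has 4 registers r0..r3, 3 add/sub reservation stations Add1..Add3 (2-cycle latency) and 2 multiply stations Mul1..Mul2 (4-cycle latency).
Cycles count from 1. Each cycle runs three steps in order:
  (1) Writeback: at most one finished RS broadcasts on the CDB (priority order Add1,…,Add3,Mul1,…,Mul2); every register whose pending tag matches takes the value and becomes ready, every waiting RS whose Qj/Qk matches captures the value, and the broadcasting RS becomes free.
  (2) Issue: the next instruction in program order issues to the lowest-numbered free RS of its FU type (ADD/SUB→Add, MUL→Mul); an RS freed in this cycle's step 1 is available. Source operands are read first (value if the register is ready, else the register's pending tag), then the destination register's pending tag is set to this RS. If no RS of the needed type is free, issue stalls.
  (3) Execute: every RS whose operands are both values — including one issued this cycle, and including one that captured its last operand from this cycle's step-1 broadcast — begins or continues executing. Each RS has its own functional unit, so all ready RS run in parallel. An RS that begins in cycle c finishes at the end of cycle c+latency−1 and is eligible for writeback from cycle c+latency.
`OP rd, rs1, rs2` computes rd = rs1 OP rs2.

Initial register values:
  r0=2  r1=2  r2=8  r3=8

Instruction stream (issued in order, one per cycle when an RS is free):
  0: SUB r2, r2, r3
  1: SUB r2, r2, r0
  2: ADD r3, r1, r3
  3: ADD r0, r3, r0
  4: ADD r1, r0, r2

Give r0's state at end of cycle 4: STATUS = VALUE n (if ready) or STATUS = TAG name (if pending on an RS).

cycle 1: issue SUB r2<-Add1 // r0:2,r1:2,r2:Add1,r3:8
cycle 2: issue SUB r2<-Add2 // r0:2,r1:2,r2:Add2,r3:8
cycle 3: CDB Add1=0; issue ADD r3<-Add1 // r0:2,r1:2,r2:Add2,r3:Add1
cycle 4: issue ADD r0<-Add3 // r0:Add3,r1:2,r2:Add2,r3:Add1

STATUS = TAG Add3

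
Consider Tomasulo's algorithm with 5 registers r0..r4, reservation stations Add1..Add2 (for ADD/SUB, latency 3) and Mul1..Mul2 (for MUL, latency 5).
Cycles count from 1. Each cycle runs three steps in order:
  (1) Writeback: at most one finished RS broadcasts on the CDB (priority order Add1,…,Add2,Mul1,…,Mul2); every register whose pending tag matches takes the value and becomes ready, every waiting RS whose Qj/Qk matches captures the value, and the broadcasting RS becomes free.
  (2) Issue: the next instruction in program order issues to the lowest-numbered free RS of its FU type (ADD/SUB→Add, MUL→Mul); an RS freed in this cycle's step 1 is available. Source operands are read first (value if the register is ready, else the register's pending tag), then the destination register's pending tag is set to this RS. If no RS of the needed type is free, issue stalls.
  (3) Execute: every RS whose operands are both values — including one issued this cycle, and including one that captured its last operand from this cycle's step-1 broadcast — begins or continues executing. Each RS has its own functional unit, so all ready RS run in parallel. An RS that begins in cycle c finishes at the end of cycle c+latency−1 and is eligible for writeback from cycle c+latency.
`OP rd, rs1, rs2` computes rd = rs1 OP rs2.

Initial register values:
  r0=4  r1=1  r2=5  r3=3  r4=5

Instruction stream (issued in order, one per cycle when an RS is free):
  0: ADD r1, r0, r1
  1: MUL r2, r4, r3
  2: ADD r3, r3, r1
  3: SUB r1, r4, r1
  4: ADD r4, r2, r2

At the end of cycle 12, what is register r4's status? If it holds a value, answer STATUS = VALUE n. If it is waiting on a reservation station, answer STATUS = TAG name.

STATUS = VALUE 30

cycle 1: issue ADD r1<-Add1 // r0:4,r1:Add1,r2:5,r3:3,r4:5
cycle 2: issue MUL r2<-Mul1 // r0:4,r1:Add1,r2:Mul1,r3:3,r4:5
cycle 3: issue ADD r3<-Add2 // r0:4,r1:Add1,r2:Mul1,r3:Add2,r4:5
cycle 4: CDB Add1=5; issue SUB r1<-Add1 // r0:4,r1:Add1,r2:Mul1,r3:Add2,r4:5
cycle 5: stall // r0:4,r1:Add1,r2:Mul1,r3:Add2,r4:5
cycle 6: stall // r0:4,r1:Add1,r2:Mul1,r3:Add2,r4:5
cycle 7: CDB Add1=0; issue ADD r4<-Add1 // r0:4,r1:0,r2:Mul1,r3:Add2,r4:Add1
cycle 8: CDB Add2=8 // r0:4,r1:0,r2:Mul1,r3:8,r4:Add1
cycle 9: CDB Mul1=15 // r0:4,r1:0,r2:15,r3:8,r4:Add1
cycle 10: - // r0:4,r1:0,r2:15,r3:8,r4:Add1
cycle 11: - // r0:4,r1:0,r2:15,r3:8,r4:Add1
cycle 12: CDB Add1=30 // r0:4,r1:0,r2:15,r3:8,r4:30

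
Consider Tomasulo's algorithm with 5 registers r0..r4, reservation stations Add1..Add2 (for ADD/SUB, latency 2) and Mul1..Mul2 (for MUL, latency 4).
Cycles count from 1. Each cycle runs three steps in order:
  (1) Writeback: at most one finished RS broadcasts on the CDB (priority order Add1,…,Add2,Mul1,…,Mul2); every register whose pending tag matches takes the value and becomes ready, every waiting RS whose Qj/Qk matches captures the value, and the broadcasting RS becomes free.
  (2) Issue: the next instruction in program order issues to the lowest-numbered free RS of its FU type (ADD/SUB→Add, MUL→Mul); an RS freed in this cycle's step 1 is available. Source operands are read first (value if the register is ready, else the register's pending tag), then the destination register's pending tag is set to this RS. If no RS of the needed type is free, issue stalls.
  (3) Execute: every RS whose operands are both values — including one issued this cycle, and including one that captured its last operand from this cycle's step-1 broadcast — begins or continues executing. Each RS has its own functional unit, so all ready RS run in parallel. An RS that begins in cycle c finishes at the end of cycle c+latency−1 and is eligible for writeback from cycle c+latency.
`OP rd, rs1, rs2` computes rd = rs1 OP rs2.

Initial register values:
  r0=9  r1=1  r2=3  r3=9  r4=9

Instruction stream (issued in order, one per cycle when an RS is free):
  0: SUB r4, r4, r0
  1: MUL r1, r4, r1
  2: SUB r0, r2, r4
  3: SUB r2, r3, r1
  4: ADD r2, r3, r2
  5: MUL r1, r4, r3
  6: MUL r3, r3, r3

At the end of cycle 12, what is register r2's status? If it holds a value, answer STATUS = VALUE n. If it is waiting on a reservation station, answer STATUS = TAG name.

STATUS = VALUE 18

c1: issue SUB r4<-Add1 | r0:9,r1:1,r2:3,r3:9,r4:Add1
c2: issue MUL r1<-Mul1 | r0:9,r1:Mul1,r2:3,r3:9,r4:Add1
c3: CDB Add1=0; issue SUB r0<-Add1 | r0:Add1,r1:Mul1,r2:3,r3:9,r4:0
c4: issue SUB r2<-Add2 | r0:Add1,r1:Mul1,r2:Add2,r3:9,r4:0
c5: CDB Add1=3; issue ADD r2<-Add1 | r0:3,r1:Mul1,r2:Add1,r3:9,r4:0
c6: issue MUL r1<-Mul2 | r0:3,r1:Mul2,r2:Add1,r3:9,r4:0
c7: CDB Mul1=0; issue MUL r3<-Mul1 | r0:3,r1:Mul2,r2:Add1,r3:Mul1,r4:0
c8: - | r0:3,r1:Mul2,r2:Add1,r3:Mul1,r4:0
c9: CDB Add2=9 | r0:3,r1:Mul2,r2:Add1,r3:Mul1,r4:0
c10: CDB Mul2=0 | r0:3,r1:0,r2:Add1,r3:Mul1,r4:0
c11: CDB Add1=18 | r0:3,r1:0,r2:18,r3:Mul1,r4:0
c12: CDB Mul1=81 | r0:3,r1:0,r2:18,r3:81,r4:0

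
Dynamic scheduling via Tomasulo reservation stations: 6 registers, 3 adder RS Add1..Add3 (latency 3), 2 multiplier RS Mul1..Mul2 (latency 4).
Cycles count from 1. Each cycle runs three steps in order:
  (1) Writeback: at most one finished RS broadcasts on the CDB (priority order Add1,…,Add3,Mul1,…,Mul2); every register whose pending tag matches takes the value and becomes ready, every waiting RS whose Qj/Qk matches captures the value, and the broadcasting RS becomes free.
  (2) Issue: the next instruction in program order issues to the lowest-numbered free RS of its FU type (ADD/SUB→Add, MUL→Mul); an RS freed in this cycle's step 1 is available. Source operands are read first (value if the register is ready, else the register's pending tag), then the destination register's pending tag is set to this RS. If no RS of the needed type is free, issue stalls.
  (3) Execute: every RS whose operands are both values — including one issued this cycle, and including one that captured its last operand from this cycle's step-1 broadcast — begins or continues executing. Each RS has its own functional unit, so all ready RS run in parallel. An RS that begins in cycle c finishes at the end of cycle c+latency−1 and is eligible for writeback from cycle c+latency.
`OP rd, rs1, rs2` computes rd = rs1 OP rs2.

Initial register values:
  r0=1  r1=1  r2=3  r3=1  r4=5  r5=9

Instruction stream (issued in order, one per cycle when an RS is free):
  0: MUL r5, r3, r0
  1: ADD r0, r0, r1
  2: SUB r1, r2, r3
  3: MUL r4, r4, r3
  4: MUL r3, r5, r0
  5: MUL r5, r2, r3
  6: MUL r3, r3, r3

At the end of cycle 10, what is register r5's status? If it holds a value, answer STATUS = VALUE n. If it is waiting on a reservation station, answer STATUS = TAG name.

STATUS = TAG Mul2

cycle 1: issue MUL r5<-Mul1 // r0:1,r1:1,r2:3,r3:1,r4:5,r5:Mul1
cycle 2: issue ADD r0<-Add1 // r0:Add1,r1:1,r2:3,r3:1,r4:5,r5:Mul1
cycle 3: issue SUB r1<-Add2 // r0:Add1,r1:Add2,r2:3,r3:1,r4:5,r5:Mul1
cycle 4: issue MUL r4<-Mul2 // r0:Add1,r1:Add2,r2:3,r3:1,r4:Mul2,r5:Mul1
cycle 5: CDB Add1=2; stall // r0:2,r1:Add2,r2:3,r3:1,r4:Mul2,r5:Mul1
cycle 6: CDB Add2=2; stall // r0:2,r1:2,r2:3,r3:1,r4:Mul2,r5:Mul1
cycle 7: CDB Mul1=1; issue MUL r3<-Mul1 // r0:2,r1:2,r2:3,r3:Mul1,r4:Mul2,r5:1
cycle 8: CDB Mul2=5; issue MUL r5<-Mul2 // r0:2,r1:2,r2:3,r3:Mul1,r4:5,r5:Mul2
cycle 9: stall // r0:2,r1:2,r2:3,r3:Mul1,r4:5,r5:Mul2
cycle 10: stall // r0:2,r1:2,r2:3,r3:Mul1,r4:5,r5:Mul2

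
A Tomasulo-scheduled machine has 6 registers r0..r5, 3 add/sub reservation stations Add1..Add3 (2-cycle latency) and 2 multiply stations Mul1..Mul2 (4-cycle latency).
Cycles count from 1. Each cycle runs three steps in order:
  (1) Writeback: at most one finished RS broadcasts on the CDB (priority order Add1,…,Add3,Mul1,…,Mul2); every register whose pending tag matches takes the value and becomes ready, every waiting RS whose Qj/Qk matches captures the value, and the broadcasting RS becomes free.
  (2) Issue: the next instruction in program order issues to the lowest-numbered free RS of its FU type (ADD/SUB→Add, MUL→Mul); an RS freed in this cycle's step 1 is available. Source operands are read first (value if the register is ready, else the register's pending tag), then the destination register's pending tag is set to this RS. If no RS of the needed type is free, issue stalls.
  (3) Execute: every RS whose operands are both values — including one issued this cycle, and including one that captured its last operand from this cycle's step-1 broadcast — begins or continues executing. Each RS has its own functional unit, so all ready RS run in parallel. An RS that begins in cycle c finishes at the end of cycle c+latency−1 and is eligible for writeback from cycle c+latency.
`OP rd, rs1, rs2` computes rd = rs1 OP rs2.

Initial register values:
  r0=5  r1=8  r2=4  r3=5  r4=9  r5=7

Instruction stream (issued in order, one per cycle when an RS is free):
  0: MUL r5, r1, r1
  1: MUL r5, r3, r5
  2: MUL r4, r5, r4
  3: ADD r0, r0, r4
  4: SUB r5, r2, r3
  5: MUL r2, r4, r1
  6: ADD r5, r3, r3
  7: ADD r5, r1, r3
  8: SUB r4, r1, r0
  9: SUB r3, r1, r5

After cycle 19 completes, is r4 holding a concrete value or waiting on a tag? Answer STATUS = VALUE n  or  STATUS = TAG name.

cycle 1: issue MUL r5<-Mul1 // r0:5,r1:8,r2:4,r3:5,r4:9,r5:Mul1
cycle 2: issue MUL r5<-Mul2 // r0:5,r1:8,r2:4,r3:5,r4:9,r5:Mul2
cycle 3: stall // r0:5,r1:8,r2:4,r3:5,r4:9,r5:Mul2
cycle 4: stall // r0:5,r1:8,r2:4,r3:5,r4:9,r5:Mul2
cycle 5: CDB Mul1=64; issue MUL r4<-Mul1 // r0:5,r1:8,r2:4,r3:5,r4:Mul1,r5:Mul2
cycle 6: issue ADD r0<-Add1 // r0:Add1,r1:8,r2:4,r3:5,r4:Mul1,r5:Mul2
cycle 7: issue SUB r5<-Add2 // r0:Add1,r1:8,r2:4,r3:5,r4:Mul1,r5:Add2
cycle 8: stall // r0:Add1,r1:8,r2:4,r3:5,r4:Mul1,r5:Add2
cycle 9: CDB Add2=-1; stall // r0:Add1,r1:8,r2:4,r3:5,r4:Mul1,r5:-1
cycle 10: CDB Mul2=320; issue MUL r2<-Mul2 // r0:Add1,r1:8,r2:Mul2,r3:5,r4:Mul1,r5:-1
cycle 11: issue ADD r5<-Add2 // r0:Add1,r1:8,r2:Mul2,r3:5,r4:Mul1,r5:Add2
cycle 12: issue ADD r5<-Add3 // r0:Add1,r1:8,r2:Mul2,r3:5,r4:Mul1,r5:Add3
cycle 13: CDB Add2=10; issue SUB r4<-Add2 // r0:Add1,r1:8,r2:Mul2,r3:5,r4:Add2,r5:Add3
cycle 14: CDB Add3=13; issue SUB r3<-Add3 // r0:Add1,r1:8,r2:Mul2,r3:Add3,r4:Add2,r5:13
cycle 15: CDB Mul1=2880 // r0:Add1,r1:8,r2:Mul2,r3:Add3,r4:Add2,r5:13
cycle 16: CDB Add3=-5 // r0:Add1,r1:8,r2:Mul2,r3:-5,r4:Add2,r5:13
cycle 17: CDB Add1=2885 // r0:2885,r1:8,r2:Mul2,r3:-5,r4:Add2,r5:13
cycle 18: - // r0:2885,r1:8,r2:Mul2,r3:-5,r4:Add2,r5:13
cycle 19: CDB Add2=-2877 // r0:2885,r1:8,r2:Mul2,r3:-5,r4:-2877,r5:13

STATUS = VALUE -2877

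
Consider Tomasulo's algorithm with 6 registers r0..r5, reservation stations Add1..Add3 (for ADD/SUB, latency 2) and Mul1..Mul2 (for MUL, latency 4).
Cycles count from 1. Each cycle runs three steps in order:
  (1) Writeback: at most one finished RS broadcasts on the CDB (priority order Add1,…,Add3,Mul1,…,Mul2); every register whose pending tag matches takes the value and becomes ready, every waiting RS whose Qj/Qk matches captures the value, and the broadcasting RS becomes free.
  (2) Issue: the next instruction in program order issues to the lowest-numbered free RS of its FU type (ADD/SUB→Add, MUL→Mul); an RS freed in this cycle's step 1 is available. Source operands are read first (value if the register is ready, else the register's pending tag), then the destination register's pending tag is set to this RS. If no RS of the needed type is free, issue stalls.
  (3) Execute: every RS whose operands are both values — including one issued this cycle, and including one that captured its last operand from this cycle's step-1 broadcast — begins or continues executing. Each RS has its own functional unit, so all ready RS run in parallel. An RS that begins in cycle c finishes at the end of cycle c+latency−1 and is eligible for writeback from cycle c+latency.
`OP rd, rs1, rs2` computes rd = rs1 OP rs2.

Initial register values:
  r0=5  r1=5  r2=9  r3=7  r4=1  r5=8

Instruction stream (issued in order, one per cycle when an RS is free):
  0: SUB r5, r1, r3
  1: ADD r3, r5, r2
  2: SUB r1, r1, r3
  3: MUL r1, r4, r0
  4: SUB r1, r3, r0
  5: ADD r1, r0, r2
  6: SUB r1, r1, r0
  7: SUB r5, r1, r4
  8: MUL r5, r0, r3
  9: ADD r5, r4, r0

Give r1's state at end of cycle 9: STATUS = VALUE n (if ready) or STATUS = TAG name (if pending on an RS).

STATUS = TAG Add1

cycle 1: issue SUB r5<-Add1 // r0:5,r1:5,r2:9,r3:7,r4:1,r5:Add1
cycle 2: issue ADD r3<-Add2 // r0:5,r1:5,r2:9,r3:Add2,r4:1,r5:Add1
cycle 3: CDB Add1=-2; issue SUB r1<-Add1 // r0:5,r1:Add1,r2:9,r3:Add2,r4:1,r5:-2
cycle 4: issue MUL r1<-Mul1 // r0:5,r1:Mul1,r2:9,r3:Add2,r4:1,r5:-2
cycle 5: CDB Add2=7; issue SUB r1<-Add2 // r0:5,r1:Add2,r2:9,r3:7,r4:1,r5:-2
cycle 6: issue ADD r1<-Add3 // r0:5,r1:Add3,r2:9,r3:7,r4:1,r5:-2
cycle 7: CDB Add1=-2; issue SUB r1<-Add1 // r0:5,r1:Add1,r2:9,r3:7,r4:1,r5:-2
cycle 8: CDB Add2=2; issue SUB r5<-Add2 // r0:5,r1:Add1,r2:9,r3:7,r4:1,r5:Add2
cycle 9: CDB Add3=14; issue MUL r5<-Mul2 // r0:5,r1:Add1,r2:9,r3:7,r4:1,r5:Mul2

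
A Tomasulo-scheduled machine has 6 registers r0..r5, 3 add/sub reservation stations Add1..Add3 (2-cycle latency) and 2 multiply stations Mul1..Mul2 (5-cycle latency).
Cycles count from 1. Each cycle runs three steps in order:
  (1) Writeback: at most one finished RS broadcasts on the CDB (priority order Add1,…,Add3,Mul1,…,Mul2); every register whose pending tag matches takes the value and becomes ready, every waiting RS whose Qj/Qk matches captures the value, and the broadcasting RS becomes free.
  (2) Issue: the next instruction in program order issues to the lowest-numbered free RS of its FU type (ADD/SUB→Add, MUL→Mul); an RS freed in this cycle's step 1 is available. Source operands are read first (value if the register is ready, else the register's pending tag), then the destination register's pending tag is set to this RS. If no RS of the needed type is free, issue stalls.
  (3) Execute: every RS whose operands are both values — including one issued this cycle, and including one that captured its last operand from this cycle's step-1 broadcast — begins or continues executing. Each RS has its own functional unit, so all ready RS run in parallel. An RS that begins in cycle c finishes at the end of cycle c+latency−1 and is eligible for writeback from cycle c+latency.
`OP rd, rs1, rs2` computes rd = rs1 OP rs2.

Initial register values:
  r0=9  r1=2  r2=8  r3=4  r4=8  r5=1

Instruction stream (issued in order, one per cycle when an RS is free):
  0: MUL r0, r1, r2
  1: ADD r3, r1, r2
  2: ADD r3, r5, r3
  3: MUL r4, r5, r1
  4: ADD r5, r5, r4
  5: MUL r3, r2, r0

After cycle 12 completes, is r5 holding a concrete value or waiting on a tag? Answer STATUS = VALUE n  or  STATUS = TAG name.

c1: issue MUL r0<-Mul1 | r0:Mul1,r1:2,r2:8,r3:4,r4:8,r5:1
c2: issue ADD r3<-Add1 | r0:Mul1,r1:2,r2:8,r3:Add1,r4:8,r5:1
c3: issue ADD r3<-Add2 | r0:Mul1,r1:2,r2:8,r3:Add2,r4:8,r5:1
c4: CDB Add1=10; issue MUL r4<-Mul2 | r0:Mul1,r1:2,r2:8,r3:Add2,r4:Mul2,r5:1
c5: issue ADD r5<-Add1 | r0:Mul1,r1:2,r2:8,r3:Add2,r4:Mul2,r5:Add1
c6: CDB Add2=11; stall | r0:Mul1,r1:2,r2:8,r3:11,r4:Mul2,r5:Add1
c7: CDB Mul1=16; issue MUL r3<-Mul1 | r0:16,r1:2,r2:8,r3:Mul1,r4:Mul2,r5:Add1
c8: - | r0:16,r1:2,r2:8,r3:Mul1,r4:Mul2,r5:Add1
c9: CDB Mul2=2 | r0:16,r1:2,r2:8,r3:Mul1,r4:2,r5:Add1
c10: - | r0:16,r1:2,r2:8,r3:Mul1,r4:2,r5:Add1
c11: CDB Add1=3 | r0:16,r1:2,r2:8,r3:Mul1,r4:2,r5:3
c12: CDB Mul1=128 | r0:16,r1:2,r2:8,r3:128,r4:2,r5:3

STATUS = VALUE 3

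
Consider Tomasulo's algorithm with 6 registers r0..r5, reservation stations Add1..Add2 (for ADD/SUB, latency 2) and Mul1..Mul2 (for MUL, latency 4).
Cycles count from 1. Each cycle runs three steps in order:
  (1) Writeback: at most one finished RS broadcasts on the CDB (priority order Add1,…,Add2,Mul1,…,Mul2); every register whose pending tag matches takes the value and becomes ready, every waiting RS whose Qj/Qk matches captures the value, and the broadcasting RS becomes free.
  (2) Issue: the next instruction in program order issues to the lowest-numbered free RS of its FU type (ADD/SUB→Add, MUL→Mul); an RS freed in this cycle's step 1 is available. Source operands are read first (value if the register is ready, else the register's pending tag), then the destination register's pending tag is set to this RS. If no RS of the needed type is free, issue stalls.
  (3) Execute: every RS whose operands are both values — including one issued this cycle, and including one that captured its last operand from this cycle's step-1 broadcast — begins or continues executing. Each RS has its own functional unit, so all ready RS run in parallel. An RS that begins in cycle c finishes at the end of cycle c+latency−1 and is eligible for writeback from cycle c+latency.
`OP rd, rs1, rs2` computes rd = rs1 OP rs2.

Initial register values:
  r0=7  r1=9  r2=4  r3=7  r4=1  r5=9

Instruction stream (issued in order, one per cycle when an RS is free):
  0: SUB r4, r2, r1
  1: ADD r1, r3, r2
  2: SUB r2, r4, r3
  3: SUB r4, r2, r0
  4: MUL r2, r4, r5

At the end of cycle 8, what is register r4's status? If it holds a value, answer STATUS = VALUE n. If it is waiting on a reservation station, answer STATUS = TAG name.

STATUS = VALUE -19

  c1: issue SUB r4<-Add1  regs: r0:7,r1:9,r2:4,r3:7,r4:Add1,r5:9
  c2: issue ADD r1<-Add2  regs: r0:7,r1:Add2,r2:4,r3:7,r4:Add1,r5:9
  c3: CDB Add1=-5; issue SUB r2<-Add1  regs: r0:7,r1:Add2,r2:Add1,r3:7,r4:-5,r5:9
  c4: CDB Add2=11; issue SUB r4<-Add2  regs: r0:7,r1:11,r2:Add1,r3:7,r4:Add2,r5:9
  c5: CDB Add1=-12; issue MUL r2<-Mul1  regs: r0:7,r1:11,r2:Mul1,r3:7,r4:Add2,r5:9
  c6: -  regs: r0:7,r1:11,r2:Mul1,r3:7,r4:Add2,r5:9
  c7: CDB Add2=-19  regs: r0:7,r1:11,r2:Mul1,r3:7,r4:-19,r5:9
  c8: -  regs: r0:7,r1:11,r2:Mul1,r3:7,r4:-19,r5:9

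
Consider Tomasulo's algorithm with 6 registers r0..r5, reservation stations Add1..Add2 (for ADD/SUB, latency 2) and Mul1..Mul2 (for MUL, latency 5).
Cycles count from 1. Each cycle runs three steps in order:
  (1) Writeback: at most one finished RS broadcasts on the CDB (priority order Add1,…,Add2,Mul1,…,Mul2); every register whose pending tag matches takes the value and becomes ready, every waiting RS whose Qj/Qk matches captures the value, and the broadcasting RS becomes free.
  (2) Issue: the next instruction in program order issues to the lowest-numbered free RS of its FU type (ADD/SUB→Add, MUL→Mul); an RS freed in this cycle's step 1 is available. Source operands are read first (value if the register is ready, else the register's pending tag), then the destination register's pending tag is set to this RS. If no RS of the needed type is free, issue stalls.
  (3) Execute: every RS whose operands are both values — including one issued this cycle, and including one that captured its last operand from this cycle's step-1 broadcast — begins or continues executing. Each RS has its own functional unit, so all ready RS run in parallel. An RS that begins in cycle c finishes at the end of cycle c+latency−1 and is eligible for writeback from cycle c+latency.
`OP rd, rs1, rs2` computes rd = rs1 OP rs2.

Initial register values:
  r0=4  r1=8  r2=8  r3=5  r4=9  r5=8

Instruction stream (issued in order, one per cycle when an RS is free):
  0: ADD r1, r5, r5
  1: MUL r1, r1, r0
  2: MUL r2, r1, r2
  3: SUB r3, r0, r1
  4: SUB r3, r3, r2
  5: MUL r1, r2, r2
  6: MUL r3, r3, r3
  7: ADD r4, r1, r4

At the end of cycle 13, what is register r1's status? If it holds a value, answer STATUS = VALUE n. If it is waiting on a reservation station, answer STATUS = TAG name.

STATUS = TAG Mul1

  c1: issue ADD r1<-Add1  regs: r0:4,r1:Add1,r2:8,r3:5,r4:9,r5:8
  c2: issue MUL r1<-Mul1  regs: r0:4,r1:Mul1,r2:8,r3:5,r4:9,r5:8
  c3: CDB Add1=16; issue MUL r2<-Mul2  regs: r0:4,r1:Mul1,r2:Mul2,r3:5,r4:9,r5:8
  c4: issue SUB r3<-Add1  regs: r0:4,r1:Mul1,r2:Mul2,r3:Add1,r4:9,r5:8
  c5: issue SUB r3<-Add2  regs: r0:4,r1:Mul1,r2:Mul2,r3:Add2,r4:9,r5:8
  c6: stall  regs: r0:4,r1:Mul1,r2:Mul2,r3:Add2,r4:9,r5:8
  c7: stall  regs: r0:4,r1:Mul1,r2:Mul2,r3:Add2,r4:9,r5:8
  c8: CDB Mul1=64; issue MUL r1<-Mul1  regs: r0:4,r1:Mul1,r2:Mul2,r3:Add2,r4:9,r5:8
  c9: stall  regs: r0:4,r1:Mul1,r2:Mul2,r3:Add2,r4:9,r5:8
  c10: CDB Add1=-60; stall  regs: r0:4,r1:Mul1,r2:Mul2,r3:Add2,r4:9,r5:8
  c11: stall  regs: r0:4,r1:Mul1,r2:Mul2,r3:Add2,r4:9,r5:8
  c12: stall  regs: r0:4,r1:Mul1,r2:Mul2,r3:Add2,r4:9,r5:8
  c13: CDB Mul2=512; issue MUL r3<-Mul2  regs: r0:4,r1:Mul1,r2:512,r3:Mul2,r4:9,r5:8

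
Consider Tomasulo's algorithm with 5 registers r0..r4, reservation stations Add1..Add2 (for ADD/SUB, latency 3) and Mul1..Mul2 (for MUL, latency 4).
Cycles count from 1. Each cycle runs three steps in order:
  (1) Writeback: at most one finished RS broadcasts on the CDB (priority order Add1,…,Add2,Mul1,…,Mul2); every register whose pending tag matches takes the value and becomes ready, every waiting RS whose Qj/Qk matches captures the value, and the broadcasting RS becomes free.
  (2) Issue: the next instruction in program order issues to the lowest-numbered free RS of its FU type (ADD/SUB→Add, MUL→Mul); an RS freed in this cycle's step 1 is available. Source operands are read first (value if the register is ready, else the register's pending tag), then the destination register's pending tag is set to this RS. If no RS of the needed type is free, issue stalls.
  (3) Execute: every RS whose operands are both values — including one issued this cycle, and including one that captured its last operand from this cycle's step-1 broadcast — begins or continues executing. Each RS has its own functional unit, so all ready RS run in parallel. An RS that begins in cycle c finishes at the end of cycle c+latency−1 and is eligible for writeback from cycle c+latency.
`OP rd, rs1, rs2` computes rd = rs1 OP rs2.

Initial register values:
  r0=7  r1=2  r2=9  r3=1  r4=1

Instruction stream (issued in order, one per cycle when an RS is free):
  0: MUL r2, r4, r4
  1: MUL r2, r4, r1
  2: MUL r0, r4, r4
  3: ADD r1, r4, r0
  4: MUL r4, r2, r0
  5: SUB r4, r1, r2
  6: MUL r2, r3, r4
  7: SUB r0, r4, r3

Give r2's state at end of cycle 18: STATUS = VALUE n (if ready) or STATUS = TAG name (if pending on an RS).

cycle 1: issue MUL r2<-Mul1 // r0:7,r1:2,r2:Mul1,r3:1,r4:1
cycle 2: issue MUL r2<-Mul2 // r0:7,r1:2,r2:Mul2,r3:1,r4:1
cycle 3: stall // r0:7,r1:2,r2:Mul2,r3:1,r4:1
cycle 4: stall // r0:7,r1:2,r2:Mul2,r3:1,r4:1
cycle 5: CDB Mul1=1; issue MUL r0<-Mul1 // r0:Mul1,r1:2,r2:Mul2,r3:1,r4:1
cycle 6: CDB Mul2=2; issue ADD r1<-Add1 // r0:Mul1,r1:Add1,r2:2,r3:1,r4:1
cycle 7: issue MUL r4<-Mul2 // r0:Mul1,r1:Add1,r2:2,r3:1,r4:Mul2
cycle 8: issue SUB r4<-Add2 // r0:Mul1,r1:Add1,r2:2,r3:1,r4:Add2
cycle 9: CDB Mul1=1; issue MUL r2<-Mul1 // r0:1,r1:Add1,r2:Mul1,r3:1,r4:Add2
cycle 10: stall // r0:1,r1:Add1,r2:Mul1,r3:1,r4:Add2
cycle 11: stall // r0:1,r1:Add1,r2:Mul1,r3:1,r4:Add2
cycle 12: CDB Add1=2; issue SUB r0<-Add1 // r0:Add1,r1:2,r2:Mul1,r3:1,r4:Add2
cycle 13: CDB Mul2=2 // r0:Add1,r1:2,r2:Mul1,r3:1,r4:Add2
cycle 14: - // r0:Add1,r1:2,r2:Mul1,r3:1,r4:Add2
cycle 15: CDB Add2=0 // r0:Add1,r1:2,r2:Mul1,r3:1,r4:0
cycle 16: - // r0:Add1,r1:2,r2:Mul1,r3:1,r4:0
cycle 17: - // r0:Add1,r1:2,r2:Mul1,r3:1,r4:0
cycle 18: CDB Add1=-1 // r0:-1,r1:2,r2:Mul1,r3:1,r4:0

STATUS = TAG Mul1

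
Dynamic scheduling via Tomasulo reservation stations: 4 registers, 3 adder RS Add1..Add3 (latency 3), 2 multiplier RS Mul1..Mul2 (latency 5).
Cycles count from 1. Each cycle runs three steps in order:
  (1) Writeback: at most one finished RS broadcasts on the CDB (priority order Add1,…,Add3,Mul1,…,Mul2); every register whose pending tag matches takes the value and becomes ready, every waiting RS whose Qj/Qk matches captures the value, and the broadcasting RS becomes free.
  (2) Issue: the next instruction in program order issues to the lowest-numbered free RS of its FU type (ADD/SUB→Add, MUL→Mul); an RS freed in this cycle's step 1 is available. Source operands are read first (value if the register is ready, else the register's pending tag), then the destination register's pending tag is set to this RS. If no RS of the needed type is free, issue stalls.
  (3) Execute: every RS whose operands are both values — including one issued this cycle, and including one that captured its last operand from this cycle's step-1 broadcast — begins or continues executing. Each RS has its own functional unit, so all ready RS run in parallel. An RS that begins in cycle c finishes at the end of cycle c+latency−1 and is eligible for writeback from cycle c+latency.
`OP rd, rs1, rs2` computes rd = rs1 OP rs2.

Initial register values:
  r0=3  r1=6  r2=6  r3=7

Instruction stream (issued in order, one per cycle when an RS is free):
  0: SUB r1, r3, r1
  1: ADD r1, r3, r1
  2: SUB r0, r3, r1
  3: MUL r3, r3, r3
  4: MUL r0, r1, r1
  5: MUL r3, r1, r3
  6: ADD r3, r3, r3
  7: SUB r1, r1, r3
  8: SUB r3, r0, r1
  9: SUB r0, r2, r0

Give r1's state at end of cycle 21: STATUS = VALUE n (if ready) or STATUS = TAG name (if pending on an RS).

STATUS = VALUE -776

cycle 1: issue SUB r1<-Add1 // r0:3,r1:Add1,r2:6,r3:7
cycle 2: issue ADD r1<-Add2 // r0:3,r1:Add2,r2:6,r3:7
cycle 3: issue SUB r0<-Add3 // r0:Add3,r1:Add2,r2:6,r3:7
cycle 4: CDB Add1=1; issue MUL r3<-Mul1 // r0:Add3,r1:Add2,r2:6,r3:Mul1
cycle 5: issue MUL r0<-Mul2 // r0:Mul2,r1:Add2,r2:6,r3:Mul1
cycle 6: stall // r0:Mul2,r1:Add2,r2:6,r3:Mul1
cycle 7: CDB Add2=8; stall // r0:Mul2,r1:8,r2:6,r3:Mul1
cycle 8: stall // r0:Mul2,r1:8,r2:6,r3:Mul1
cycle 9: CDB Mul1=49; issue MUL r3<-Mul1 // r0:Mul2,r1:8,r2:6,r3:Mul1
cycle 10: CDB Add3=-1; issue ADD r3<-Add1 // r0:Mul2,r1:8,r2:6,r3:Add1
cycle 11: issue SUB r1<-Add2 // r0:Mul2,r1:Add2,r2:6,r3:Add1
cycle 12: CDB Mul2=64; issue SUB r3<-Add3 // r0:64,r1:Add2,r2:6,r3:Add3
cycle 13: stall // r0:64,r1:Add2,r2:6,r3:Add3
cycle 14: CDB Mul1=392; stall // r0:64,r1:Add2,r2:6,r3:Add3
cycle 15: stall // r0:64,r1:Add2,r2:6,r3:Add3
cycle 16: stall // r0:64,r1:Add2,r2:6,r3:Add3
cycle 17: CDB Add1=784; issue SUB r0<-Add1 // r0:Add1,r1:Add2,r2:6,r3:Add3
cycle 18: - // r0:Add1,r1:Add2,r2:6,r3:Add3
cycle 19: - // r0:Add1,r1:Add2,r2:6,r3:Add3
cycle 20: CDB Add1=-58 // r0:-58,r1:Add2,r2:6,r3:Add3
cycle 21: CDB Add2=-776 // r0:-58,r1:-776,r2:6,r3:Add3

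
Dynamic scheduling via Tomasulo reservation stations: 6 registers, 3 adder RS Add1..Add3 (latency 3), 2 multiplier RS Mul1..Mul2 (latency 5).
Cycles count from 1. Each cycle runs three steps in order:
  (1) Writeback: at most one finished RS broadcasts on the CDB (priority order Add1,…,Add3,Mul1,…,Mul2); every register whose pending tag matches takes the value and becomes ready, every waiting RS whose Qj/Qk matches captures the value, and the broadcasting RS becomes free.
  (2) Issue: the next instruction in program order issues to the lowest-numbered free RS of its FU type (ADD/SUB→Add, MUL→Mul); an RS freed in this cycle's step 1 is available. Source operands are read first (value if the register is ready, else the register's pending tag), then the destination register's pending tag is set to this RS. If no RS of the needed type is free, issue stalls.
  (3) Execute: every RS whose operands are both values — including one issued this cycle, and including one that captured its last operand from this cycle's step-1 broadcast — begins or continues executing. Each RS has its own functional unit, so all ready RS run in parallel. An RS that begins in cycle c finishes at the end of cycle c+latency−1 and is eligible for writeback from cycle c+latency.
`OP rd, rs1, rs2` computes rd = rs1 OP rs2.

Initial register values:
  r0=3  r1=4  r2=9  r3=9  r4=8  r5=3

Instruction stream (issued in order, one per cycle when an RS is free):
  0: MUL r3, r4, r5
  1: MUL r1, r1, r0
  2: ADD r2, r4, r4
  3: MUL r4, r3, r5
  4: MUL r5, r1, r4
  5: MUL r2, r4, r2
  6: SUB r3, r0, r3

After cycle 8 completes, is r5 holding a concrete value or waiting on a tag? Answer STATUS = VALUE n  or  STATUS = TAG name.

STATUS = TAG Mul2

  c1: issue MUL r3<-Mul1  regs: r0:3,r1:4,r2:9,r3:Mul1,r4:8,r5:3
  c2: issue MUL r1<-Mul2  regs: r0:3,r1:Mul2,r2:9,r3:Mul1,r4:8,r5:3
  c3: issue ADD r2<-Add1  regs: r0:3,r1:Mul2,r2:Add1,r3:Mul1,r4:8,r5:3
  c4: stall  regs: r0:3,r1:Mul2,r2:Add1,r3:Mul1,r4:8,r5:3
  c5: stall  regs: r0:3,r1:Mul2,r2:Add1,r3:Mul1,r4:8,r5:3
  c6: CDB Add1=16; stall  regs: r0:3,r1:Mul2,r2:16,r3:Mul1,r4:8,r5:3
  c7: CDB Mul1=24; issue MUL r4<-Mul1  regs: r0:3,r1:Mul2,r2:16,r3:24,r4:Mul1,r5:3
  c8: CDB Mul2=12; issue MUL r5<-Mul2  regs: r0:3,r1:12,r2:16,r3:24,r4:Mul1,r5:Mul2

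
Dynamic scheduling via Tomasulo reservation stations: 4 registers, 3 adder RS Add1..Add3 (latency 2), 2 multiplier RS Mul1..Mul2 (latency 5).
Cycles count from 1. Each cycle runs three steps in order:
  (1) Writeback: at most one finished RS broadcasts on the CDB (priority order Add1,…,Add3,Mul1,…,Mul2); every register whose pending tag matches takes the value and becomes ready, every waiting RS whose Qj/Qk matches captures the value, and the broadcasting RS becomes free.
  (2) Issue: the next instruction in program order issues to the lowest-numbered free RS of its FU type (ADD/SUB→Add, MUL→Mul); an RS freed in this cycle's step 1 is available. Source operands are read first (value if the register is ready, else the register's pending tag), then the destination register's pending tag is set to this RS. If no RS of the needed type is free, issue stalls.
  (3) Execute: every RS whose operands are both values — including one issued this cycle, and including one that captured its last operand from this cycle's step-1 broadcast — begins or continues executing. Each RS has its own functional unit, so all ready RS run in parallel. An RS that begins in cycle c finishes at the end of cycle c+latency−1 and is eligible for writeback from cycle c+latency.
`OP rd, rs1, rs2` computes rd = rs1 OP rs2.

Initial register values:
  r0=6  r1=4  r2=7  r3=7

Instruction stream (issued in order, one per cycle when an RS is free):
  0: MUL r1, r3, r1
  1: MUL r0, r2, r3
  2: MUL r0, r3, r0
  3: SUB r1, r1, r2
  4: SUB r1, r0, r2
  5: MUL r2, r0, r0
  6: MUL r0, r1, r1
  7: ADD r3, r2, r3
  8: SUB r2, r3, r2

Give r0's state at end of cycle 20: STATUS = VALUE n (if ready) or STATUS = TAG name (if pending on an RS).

STATUS = VALUE 112896

  c1: issue MUL r1<-Mul1  regs: r0:6,r1:Mul1,r2:7,r3:7
  c2: issue MUL r0<-Mul2  regs: r0:Mul2,r1:Mul1,r2:7,r3:7
  c3: stall  regs: r0:Mul2,r1:Mul1,r2:7,r3:7
  c4: stall  regs: r0:Mul2,r1:Mul1,r2:7,r3:7
  c5: stall  regs: r0:Mul2,r1:Mul1,r2:7,r3:7
  c6: CDB Mul1=28; issue MUL r0<-Mul1  regs: r0:Mul1,r1:28,r2:7,r3:7
  c7: CDB Mul2=49; issue SUB r1<-Add1  regs: r0:Mul1,r1:Add1,r2:7,r3:7
  c8: issue SUB r1<-Add2  regs: r0:Mul1,r1:Add2,r2:7,r3:7
  c9: CDB Add1=21; issue MUL r2<-Mul2  regs: r0:Mul1,r1:Add2,r2:Mul2,r3:7
  c10: stall  regs: r0:Mul1,r1:Add2,r2:Mul2,r3:7
  c11: stall  regs: r0:Mul1,r1:Add2,r2:Mul2,r3:7
  c12: CDB Mul1=343; issue MUL r0<-Mul1  regs: r0:Mul1,r1:Add2,r2:Mul2,r3:7
  c13: issue ADD r3<-Add1  regs: r0:Mul1,r1:Add2,r2:Mul2,r3:Add1
  c14: CDB Add2=336; issue SUB r2<-Add2  regs: r0:Mul1,r1:336,r2:Add2,r3:Add1
  c15: -  regs: r0:Mul1,r1:336,r2:Add2,r3:Add1
  c16: -  regs: r0:Mul1,r1:336,r2:Add2,r3:Add1
  c17: CDB Mul2=117649  regs: r0:Mul1,r1:336,r2:Add2,r3:Add1
  c18: -  regs: r0:Mul1,r1:336,r2:Add2,r3:Add1
  c19: CDB Add1=117656  regs: r0:Mul1,r1:336,r2:Add2,r3:117656
  c20: CDB Mul1=112896  regs: r0:112896,r1:336,r2:Add2,r3:117656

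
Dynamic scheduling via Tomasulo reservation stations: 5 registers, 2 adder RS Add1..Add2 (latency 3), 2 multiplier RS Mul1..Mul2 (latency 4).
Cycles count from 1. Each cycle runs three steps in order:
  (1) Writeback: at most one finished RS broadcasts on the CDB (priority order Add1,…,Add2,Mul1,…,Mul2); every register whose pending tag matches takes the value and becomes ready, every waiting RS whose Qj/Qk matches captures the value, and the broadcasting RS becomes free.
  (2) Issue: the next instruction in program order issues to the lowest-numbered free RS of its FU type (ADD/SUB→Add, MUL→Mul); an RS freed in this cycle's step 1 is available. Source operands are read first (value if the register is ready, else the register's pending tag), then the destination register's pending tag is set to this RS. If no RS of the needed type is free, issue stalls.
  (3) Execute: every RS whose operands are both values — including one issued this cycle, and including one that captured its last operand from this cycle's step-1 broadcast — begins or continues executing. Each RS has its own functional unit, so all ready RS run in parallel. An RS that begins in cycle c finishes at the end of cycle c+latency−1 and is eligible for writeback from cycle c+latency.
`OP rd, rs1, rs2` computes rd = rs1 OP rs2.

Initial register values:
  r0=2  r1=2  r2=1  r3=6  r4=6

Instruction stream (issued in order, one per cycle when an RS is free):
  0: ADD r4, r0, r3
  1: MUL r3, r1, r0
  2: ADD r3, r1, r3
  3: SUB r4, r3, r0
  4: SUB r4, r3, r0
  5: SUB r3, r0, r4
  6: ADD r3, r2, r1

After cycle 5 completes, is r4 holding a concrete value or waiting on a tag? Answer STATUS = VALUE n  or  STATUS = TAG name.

c1: issue ADD r4<-Add1 | r0:2,r1:2,r2:1,r3:6,r4:Add1
c2: issue MUL r3<-Mul1 | r0:2,r1:2,r2:1,r3:Mul1,r4:Add1
c3: issue ADD r3<-Add2 | r0:2,r1:2,r2:1,r3:Add2,r4:Add1
c4: CDB Add1=8; issue SUB r4<-Add1 | r0:2,r1:2,r2:1,r3:Add2,r4:Add1
c5: stall | r0:2,r1:2,r2:1,r3:Add2,r4:Add1

STATUS = TAG Add1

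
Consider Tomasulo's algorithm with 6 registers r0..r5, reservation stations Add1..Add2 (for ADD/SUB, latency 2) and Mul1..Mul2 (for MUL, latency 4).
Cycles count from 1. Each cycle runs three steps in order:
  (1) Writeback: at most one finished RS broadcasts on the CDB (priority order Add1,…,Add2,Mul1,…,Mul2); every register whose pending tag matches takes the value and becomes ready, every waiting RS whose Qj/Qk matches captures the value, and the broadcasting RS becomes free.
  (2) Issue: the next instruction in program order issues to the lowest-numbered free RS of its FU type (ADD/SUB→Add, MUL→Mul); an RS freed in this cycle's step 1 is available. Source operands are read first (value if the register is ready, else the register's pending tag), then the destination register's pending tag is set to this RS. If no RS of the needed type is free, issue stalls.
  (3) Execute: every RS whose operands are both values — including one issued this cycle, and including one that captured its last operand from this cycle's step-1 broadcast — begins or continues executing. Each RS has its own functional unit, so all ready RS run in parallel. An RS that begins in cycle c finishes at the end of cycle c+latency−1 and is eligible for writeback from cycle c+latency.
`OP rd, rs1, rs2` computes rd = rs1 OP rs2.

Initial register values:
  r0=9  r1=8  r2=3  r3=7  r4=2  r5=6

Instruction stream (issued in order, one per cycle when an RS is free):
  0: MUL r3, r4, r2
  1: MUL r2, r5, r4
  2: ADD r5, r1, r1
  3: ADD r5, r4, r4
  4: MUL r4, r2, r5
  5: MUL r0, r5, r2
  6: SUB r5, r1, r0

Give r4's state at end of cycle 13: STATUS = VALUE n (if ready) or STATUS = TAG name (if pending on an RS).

  c1: issue MUL r3<-Mul1  regs: r0:9,r1:8,r2:3,r3:Mul1,r4:2,r5:6
  c2: issue MUL r2<-Mul2  regs: r0:9,r1:8,r2:Mul2,r3:Mul1,r4:2,r5:6
  c3: issue ADD r5<-Add1  regs: r0:9,r1:8,r2:Mul2,r3:Mul1,r4:2,r5:Add1
  c4: issue ADD r5<-Add2  regs: r0:9,r1:8,r2:Mul2,r3:Mul1,r4:2,r5:Add2
  c5: CDB Add1=16; stall  regs: r0:9,r1:8,r2:Mul2,r3:Mul1,r4:2,r5:Add2
  c6: CDB Add2=4; stall  regs: r0:9,r1:8,r2:Mul2,r3:Mul1,r4:2,r5:4
  c7: CDB Mul1=6; issue MUL r4<-Mul1  regs: r0:9,r1:8,r2:Mul2,r3:6,r4:Mul1,r5:4
  c8: CDB Mul2=12; issue MUL r0<-Mul2  regs: r0:Mul2,r1:8,r2:12,r3:6,r4:Mul1,r5:4
  c9: issue SUB r5<-Add1  regs: r0:Mul2,r1:8,r2:12,r3:6,r4:Mul1,r5:Add1
  c10: -  regs: r0:Mul2,r1:8,r2:12,r3:6,r4:Mul1,r5:Add1
  c11: -  regs: r0:Mul2,r1:8,r2:12,r3:6,r4:Mul1,r5:Add1
  c12: CDB Mul1=48  regs: r0:Mul2,r1:8,r2:12,r3:6,r4:48,r5:Add1
  c13: CDB Mul2=48  regs: r0:48,r1:8,r2:12,r3:6,r4:48,r5:Add1

STATUS = VALUE 48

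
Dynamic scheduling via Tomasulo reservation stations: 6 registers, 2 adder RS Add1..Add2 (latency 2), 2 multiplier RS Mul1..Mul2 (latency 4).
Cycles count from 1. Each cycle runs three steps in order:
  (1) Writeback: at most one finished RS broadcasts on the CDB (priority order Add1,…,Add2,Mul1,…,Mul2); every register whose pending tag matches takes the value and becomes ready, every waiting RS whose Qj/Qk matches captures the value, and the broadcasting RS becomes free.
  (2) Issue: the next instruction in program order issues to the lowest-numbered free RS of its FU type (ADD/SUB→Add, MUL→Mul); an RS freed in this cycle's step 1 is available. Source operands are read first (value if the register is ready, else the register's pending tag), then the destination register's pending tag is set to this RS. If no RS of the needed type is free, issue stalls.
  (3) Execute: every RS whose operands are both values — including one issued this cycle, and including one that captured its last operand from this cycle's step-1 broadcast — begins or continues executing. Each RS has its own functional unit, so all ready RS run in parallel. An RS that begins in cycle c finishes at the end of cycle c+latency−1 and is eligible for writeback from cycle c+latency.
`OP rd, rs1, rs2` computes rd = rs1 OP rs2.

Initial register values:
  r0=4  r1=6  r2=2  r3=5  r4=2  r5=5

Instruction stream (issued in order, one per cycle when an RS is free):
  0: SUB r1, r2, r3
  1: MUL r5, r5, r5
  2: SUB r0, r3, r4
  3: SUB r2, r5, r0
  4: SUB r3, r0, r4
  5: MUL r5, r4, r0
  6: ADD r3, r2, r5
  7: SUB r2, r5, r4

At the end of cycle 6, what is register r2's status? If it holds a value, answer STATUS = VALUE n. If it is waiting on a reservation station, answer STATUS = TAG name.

cycle 1: issue SUB r1<-Add1 // r0:4,r1:Add1,r2:2,r3:5,r4:2,r5:5
cycle 2: issue MUL r5<-Mul1 // r0:4,r1:Add1,r2:2,r3:5,r4:2,r5:Mul1
cycle 3: CDB Add1=-3; issue SUB r0<-Add1 // r0:Add1,r1:-3,r2:2,r3:5,r4:2,r5:Mul1
cycle 4: issue SUB r2<-Add2 // r0:Add1,r1:-3,r2:Add2,r3:5,r4:2,r5:Mul1
cycle 5: CDB Add1=3; issue SUB r3<-Add1 // r0:3,r1:-3,r2:Add2,r3:Add1,r4:2,r5:Mul1
cycle 6: CDB Mul1=25; issue MUL r5<-Mul1 // r0:3,r1:-3,r2:Add2,r3:Add1,r4:2,r5:Mul1

STATUS = TAG Add2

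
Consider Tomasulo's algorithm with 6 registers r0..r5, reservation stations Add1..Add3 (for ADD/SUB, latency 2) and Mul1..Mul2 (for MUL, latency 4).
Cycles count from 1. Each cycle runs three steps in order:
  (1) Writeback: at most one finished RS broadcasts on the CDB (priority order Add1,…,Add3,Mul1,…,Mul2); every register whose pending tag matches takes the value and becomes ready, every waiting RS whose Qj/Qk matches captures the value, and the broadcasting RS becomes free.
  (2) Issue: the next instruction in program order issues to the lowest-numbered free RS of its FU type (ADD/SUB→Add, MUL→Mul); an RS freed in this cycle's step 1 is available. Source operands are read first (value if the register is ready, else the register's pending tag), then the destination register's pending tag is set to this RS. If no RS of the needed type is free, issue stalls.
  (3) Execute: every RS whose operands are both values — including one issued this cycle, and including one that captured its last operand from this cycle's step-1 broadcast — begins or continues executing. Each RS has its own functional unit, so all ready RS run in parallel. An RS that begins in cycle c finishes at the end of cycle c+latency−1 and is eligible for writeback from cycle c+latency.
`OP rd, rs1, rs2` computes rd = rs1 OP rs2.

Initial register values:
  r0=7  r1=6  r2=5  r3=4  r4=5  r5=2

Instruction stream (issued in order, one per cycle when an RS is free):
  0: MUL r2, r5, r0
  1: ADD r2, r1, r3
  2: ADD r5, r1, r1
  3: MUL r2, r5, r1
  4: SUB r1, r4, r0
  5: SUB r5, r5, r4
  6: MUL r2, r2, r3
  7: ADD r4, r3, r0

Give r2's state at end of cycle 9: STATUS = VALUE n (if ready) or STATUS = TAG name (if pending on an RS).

c1: issue MUL r2<-Mul1 | r0:7,r1:6,r2:Mul1,r3:4,r4:5,r5:2
c2: issue ADD r2<-Add1 | r0:7,r1:6,r2:Add1,r3:4,r4:5,r5:2
c3: issue ADD r5<-Add2 | r0:7,r1:6,r2:Add1,r3:4,r4:5,r5:Add2
c4: CDB Add1=10; issue MUL r2<-Mul2 | r0:7,r1:6,r2:Mul2,r3:4,r4:5,r5:Add2
c5: CDB Add2=12; issue SUB r1<-Add1 | r0:7,r1:Add1,r2:Mul2,r3:4,r4:5,r5:12
c6: CDB Mul1=14; issue SUB r5<-Add2 | r0:7,r1:Add1,r2:Mul2,r3:4,r4:5,r5:Add2
c7: CDB Add1=-2; issue MUL r2<-Mul1 | r0:7,r1:-2,r2:Mul1,r3:4,r4:5,r5:Add2
c8: CDB Add2=7; issue ADD r4<-Add1 | r0:7,r1:-2,r2:Mul1,r3:4,r4:Add1,r5:7
c9: CDB Mul2=72 | r0:7,r1:-2,r2:Mul1,r3:4,r4:Add1,r5:7

STATUS = TAG Mul1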